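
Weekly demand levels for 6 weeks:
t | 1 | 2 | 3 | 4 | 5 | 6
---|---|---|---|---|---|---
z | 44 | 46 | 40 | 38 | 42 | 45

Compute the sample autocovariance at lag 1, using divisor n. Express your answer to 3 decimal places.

Mean z̄ = (44 + 46 + 40 + 38 + 42 + 45)/6 = 42.5000
Deviations: 1.5000, 3.5000, -2.5000, -4.5000, -0.5000, 2.5000
Σ_{t=1}^{5}(z_t−z̄)(z_{t+1}−z̄) = 8.7500
γ_1 = 8.7500 / 6 = 1.458

1.458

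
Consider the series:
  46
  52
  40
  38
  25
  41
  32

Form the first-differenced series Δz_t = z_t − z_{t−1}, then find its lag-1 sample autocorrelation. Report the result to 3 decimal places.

First differences Δz: 6, -12, -2, -13, 16, -9
Mean of differences = -2.3333
Numerator Σ(Δz_t−Δz̄)(Δz_{t+1}−Δz̄) = -405.1111
Denominator Σ(Δz_t−Δz̄)² = 657.3333
r_1(Δz) = -405.1111 / 657.3333 = -0.616

-0.616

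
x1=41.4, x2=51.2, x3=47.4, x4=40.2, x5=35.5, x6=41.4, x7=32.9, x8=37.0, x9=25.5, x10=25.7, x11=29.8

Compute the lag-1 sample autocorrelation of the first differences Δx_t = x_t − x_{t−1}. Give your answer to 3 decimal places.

-0.379

First differences Δx: 9.8, -3.8, -7.2, -4.7, 5.9, -8.5, 4.1, -11.5, 0.2, 4.1
Mean of differences = -1.1600
Numerator Σ(Δx_t−Δx̄)(Δx_{t+1}−Δx̄) = -168.3256
Denominator Σ(Δx_t−Δx̄)² = 443.9240
r_1(Δx) = -168.3256 / 443.9240 = -0.379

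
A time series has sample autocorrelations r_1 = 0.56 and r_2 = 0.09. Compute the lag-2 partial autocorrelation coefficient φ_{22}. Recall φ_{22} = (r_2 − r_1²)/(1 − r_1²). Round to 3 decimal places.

φ_{22} = (r_2 − r_1²) / (1 − r_1²)
r_1² = (0.56)² = 0.3136
Numerator = 0.09 − 0.3136 = -0.2236; denominator = 1 − 0.3136 = 0.6864
φ_{22} = -0.2236 / 0.6864 = -0.326

-0.326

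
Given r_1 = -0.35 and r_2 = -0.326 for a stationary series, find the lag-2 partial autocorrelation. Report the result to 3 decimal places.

φ_{22} = (r_2 − r_1²) / (1 − r_1²)
r_1² = (-0.35)² = 0.1225
Numerator = -0.326 − 0.1225 = -0.4485; denominator = 1 − 0.1225 = 0.8775
φ_{22} = -0.4485 / 0.8775 = -0.511

-0.511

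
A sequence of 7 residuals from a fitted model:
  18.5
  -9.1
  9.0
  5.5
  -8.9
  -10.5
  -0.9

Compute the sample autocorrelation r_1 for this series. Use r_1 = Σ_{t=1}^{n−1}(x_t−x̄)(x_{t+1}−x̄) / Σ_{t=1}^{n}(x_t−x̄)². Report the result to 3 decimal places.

Mean x̄ = (18.5 − 9.1 + 9.0 + 5.5 − 8.9 − 10.5 − 0.9)/7 = 0.5143
Σ(x_t−x̄)(x_{t+1}−x̄) = (-172.9198) + (-81.5841) + (42.3073) + (-46.9369) + (103.6916) + (15.5773) = -139.8645
Denominator Σ(x_t−x̄)² = 724.7286
r_1 = -139.8645 / 724.7286 = -0.193

-0.193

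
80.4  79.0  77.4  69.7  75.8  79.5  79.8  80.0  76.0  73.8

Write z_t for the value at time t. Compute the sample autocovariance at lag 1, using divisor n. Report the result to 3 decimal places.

Mean z̄ = (80.4 + 79.0 + 77.4 + 69.7 + 75.8 + 79.5 + 79.8 + 80.0 + 76.0 + 73.8)/10 = 77.1400
Σ_{t=1}^{9}(z_t−z̄)(z_{t+1}−z̄) = 25.8524
γ_1 = 25.8524 / 10 = 2.585

2.585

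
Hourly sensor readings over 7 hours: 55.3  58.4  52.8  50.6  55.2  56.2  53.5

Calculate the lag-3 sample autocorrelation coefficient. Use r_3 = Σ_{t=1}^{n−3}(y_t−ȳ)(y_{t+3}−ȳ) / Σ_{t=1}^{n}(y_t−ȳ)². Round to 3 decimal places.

0.023

Mean ȳ = (55.3 + 58.4 + 52.8 + 50.6 + 55.2 + 56.2 + 53.5)/7 = 54.5714
Deviations from mean: 0.7286, 3.8286, -1.7714, -3.9714, 0.6286, 1.6286, -1.0714
Numerator Σ_{t=1}^{4}(y_t−ȳ)(y_{t+3}−ȳ) = 0.8833
Denominator Σ(y_t−ȳ)² = 38.2943
r_3 = 0.8833 / 38.2943 = 0.023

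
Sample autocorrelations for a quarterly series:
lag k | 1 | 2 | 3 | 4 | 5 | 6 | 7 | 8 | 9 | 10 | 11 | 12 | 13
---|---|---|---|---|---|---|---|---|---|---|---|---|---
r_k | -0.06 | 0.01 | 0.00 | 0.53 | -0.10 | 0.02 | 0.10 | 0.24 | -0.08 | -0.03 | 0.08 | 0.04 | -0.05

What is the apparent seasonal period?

The largest autocorrelation is r_4 = 0.53, with a weaker echo at lag 8 (0.24); the remaining lags stay at or below 0.10.
The dominant spike at lag 4 indicates a seasonal period of 4.

4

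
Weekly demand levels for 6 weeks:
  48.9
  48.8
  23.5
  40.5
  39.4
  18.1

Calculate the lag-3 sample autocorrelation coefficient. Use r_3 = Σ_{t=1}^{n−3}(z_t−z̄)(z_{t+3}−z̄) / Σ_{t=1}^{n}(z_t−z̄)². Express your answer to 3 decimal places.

Mean z̄ = (48.9 + 48.8 + 23.5 + 40.5 + 39.4 + 18.1)/6 = 36.5333
Σ(z_t−z̄)(z_{t+3}−z̄) = (49.0544) + (35.1644) + (240.2478) = 324.4667
Denominator Σ(z_t−z̄)² = 837.0133
r_3 = 324.4667 / 837.0133 = 0.388

0.388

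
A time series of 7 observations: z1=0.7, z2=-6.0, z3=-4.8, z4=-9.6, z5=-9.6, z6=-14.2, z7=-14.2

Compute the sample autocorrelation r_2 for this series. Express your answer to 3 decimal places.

0.229

Mean z̄ = (0.7 − 6.0 − 4.8 − 9.6 − 9.6 − 14.2 − 14.2)/7 = -8.2429
Deviations from mean: 8.9429, 2.2429, 3.4429, -1.3571, -1.3571, -5.9571, -5.9571
Numerator Σ_{t=1}^{5}(z_t−z̄)(z_{t+2}−z̄) = 39.2420
Denominator Σ(z_t−z̄)² = 171.5171
r_2 = 39.2420 / 171.5171 = 0.229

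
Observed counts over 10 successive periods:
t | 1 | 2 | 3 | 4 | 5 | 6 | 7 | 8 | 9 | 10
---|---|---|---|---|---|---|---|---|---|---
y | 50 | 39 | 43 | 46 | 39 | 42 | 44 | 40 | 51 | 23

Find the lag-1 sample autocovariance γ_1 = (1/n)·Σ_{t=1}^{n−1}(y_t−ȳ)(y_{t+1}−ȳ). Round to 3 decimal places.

Mean ȳ = (50 + 39 + 43 + 46 + 39 + 42 + 44 + 40 + 51 + 23)/10 = 41.7000
Σ_{t=1}^{9}(y_t−ȳ)(y_{t+1}−ȳ) = -225.6900
γ_1 = -225.6900 / 10 = -22.569

-22.569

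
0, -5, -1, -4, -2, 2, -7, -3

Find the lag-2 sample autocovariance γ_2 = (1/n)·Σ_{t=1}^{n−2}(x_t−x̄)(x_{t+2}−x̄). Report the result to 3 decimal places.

-0.375

Mean x̄ = (0 − 5 − 1 − 4 − 2 + 2 − 7 − 3)/8 = -2.5000
Σ_{t=1}^{6}(x_t−x̄)(x_{t+2}−x̄) = -3.0000
γ_2 = -3.0000 / 8 = -0.375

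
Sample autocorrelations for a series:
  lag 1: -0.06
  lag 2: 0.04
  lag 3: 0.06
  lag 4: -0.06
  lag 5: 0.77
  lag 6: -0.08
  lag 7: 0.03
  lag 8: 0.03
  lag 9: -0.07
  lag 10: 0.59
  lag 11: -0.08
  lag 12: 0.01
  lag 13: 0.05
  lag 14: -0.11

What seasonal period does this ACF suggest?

The largest autocorrelation is r_5 = 0.77, with a weaker echo at lag 10 (0.59); the remaining lags stay at or below 0.06.
The dominant spike at lag 5 indicates a seasonal period of 5.

5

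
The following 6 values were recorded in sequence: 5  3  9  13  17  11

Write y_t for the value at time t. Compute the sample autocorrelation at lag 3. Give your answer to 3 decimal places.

-0.490

Mean ȳ = (5 + 3 + 9 + 13 + 17 + 11)/6 = 9.6667
Deviations from mean: -4.6667, -6.6667, -0.6667, 3.3333, 7.3333, 1.3333
Σ(y_t−ȳ)(y_{t+3}−ȳ) = (-15.5556) + (-48.8889) + (-0.8889) = -65.3333
Denominator Σ(y_t−ȳ)² = 133.3333
r_3 = -65.3333 / 133.3333 = -0.490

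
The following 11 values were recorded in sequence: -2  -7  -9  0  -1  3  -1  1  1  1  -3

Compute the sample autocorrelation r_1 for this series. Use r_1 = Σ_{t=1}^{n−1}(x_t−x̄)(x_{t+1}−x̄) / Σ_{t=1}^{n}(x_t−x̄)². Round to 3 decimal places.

Mean x̄ = (-2 − 7 − 9 + 0 − 1 + 3 − 1 + 1 + 1 + 1 − 3)/11 = -1.5455
Numerator Σ_{t=1}^{10}(x_t−x̄)(x_{t+1}−x̄) = 48.0661
Denominator Σ(x_t−x̄)² = 130.7273
r_1 = 48.0661 / 130.7273 = 0.368

0.368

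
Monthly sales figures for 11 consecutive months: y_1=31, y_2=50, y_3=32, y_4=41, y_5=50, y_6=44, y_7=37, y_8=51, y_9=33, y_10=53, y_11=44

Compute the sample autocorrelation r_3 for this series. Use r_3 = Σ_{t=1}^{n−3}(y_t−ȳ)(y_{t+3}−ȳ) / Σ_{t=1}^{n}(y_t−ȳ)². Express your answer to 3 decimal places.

Mean ȳ = (31 + 50 + 32 + 41 + 50 + 44 + 37 + 51 + 33 + 53 + 44)/11 = 42.3636
Numerator Σ_{t=1}^{8}(y_t−ȳ)(y_{t+3}−ȳ) = 71.8760
Denominator Σ(y_t−ȳ)² = 664.5455
r_3 = 71.8760 / 664.5455 = 0.108

0.108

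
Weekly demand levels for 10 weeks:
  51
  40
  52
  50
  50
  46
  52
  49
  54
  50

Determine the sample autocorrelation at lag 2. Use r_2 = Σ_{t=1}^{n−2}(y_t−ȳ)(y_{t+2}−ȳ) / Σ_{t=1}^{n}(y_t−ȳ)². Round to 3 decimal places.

Mean ȳ = (51 + 40 + 52 + 50 + 50 + 46 + 52 + 49 + 54 + 50)/10 = 49.4000
Numerator Σ_{t=1}^{8}(y_t−ȳ)(y_{t+2}−ȳ) = 12.6800
Denominator Σ(y_t−ȳ)² = 138.4000
r_2 = 12.6800 / 138.4000 = 0.092

0.092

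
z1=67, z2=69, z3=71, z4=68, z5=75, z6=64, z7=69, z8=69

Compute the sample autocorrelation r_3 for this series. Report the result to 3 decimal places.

Mean z̄ = (67 + 69 + 71 + 68 + 75 + 64 + 69 + 69)/8 = 69.0000
Σ(z_t−z̄)(z_{t+3}−z̄) = (2.0000) + (0.0000) + (-10.0000) + (0.0000) + (0.0000) = -8.0000
Denominator Σ(z_t−z̄)² = 70.0000
r_3 = -8.0000 / 70.0000 = -0.114

-0.114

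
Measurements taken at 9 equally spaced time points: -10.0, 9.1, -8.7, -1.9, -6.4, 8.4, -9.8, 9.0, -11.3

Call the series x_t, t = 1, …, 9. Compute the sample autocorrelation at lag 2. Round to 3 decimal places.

Mean x̄ = (-10.0 + 9.1 − 8.7 − 1.9 − 6.4 + 8.4 − 9.8 + 9.0 − 11.3)/9 = -2.4000
Σ(x_t−x̄)(x_{t+2}−x̄) = (47.8800) + (5.7500) + (25.2000) + (5.4000) + (29.6000) + (123.1200) + (65.8600) = 302.8100
Denominator Σ(x_t−x̄)² = 626.5200
r_2 = 302.8100 / 626.5200 = 0.483

0.483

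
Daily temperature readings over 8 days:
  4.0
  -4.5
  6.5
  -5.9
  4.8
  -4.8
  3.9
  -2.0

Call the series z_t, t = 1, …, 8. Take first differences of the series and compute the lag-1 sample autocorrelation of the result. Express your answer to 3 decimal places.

First differences Δz: -8.5, 11.0, -12.4, 10.7, -9.6, 8.7, -5.9
Mean of differences = -0.8571
Numerator Σ(Δz_t−Δz̄)(Δz_{t+1}−Δz̄) = -593.6847
Denominator Σ(Δz_t−Δz̄)² = 659.0171
r_1(Δz) = -593.6847 / 659.0171 = -0.901

-0.901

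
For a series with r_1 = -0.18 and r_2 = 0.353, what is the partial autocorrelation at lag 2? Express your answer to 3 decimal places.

φ_{22} = (r_2 − r_1²) / (1 − r_1²)
r_1² = (-0.18)² = 0.0324
Numerator = 0.353 − 0.0324 = 0.3206; denominator = 1 − 0.0324 = 0.9676
φ_{22} = 0.3206 / 0.9676 = 0.331

0.331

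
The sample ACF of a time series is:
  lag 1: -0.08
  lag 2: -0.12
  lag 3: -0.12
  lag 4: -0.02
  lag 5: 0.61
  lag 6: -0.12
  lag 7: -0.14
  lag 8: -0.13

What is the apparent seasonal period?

The largest autocorrelation is r_5 = 0.61; the remaining lags stay at or below -0.02.
The dominant spike at lag 5 indicates a seasonal period of 5.

5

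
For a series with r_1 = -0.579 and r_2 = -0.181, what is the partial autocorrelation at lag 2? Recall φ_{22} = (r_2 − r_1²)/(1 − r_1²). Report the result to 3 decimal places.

φ_{22} = (r_2 − r_1²) / (1 − r_1²)
r_1² = (-0.579)² = 0.335241
Numerator = -0.181 − 0.3352 = -0.5162; denominator = 1 − 0.3352 = 0.6648
φ_{22} = -0.5162 / 0.6648 = -0.777

-0.777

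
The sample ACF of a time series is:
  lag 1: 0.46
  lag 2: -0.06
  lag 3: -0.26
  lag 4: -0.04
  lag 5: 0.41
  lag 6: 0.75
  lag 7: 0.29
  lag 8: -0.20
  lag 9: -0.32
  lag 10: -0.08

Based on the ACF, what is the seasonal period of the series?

The largest autocorrelation is r_6 = 0.75; the remaining lags stay at or below 0.46.
The dominant spike at lag 6 indicates a seasonal period of 6.

6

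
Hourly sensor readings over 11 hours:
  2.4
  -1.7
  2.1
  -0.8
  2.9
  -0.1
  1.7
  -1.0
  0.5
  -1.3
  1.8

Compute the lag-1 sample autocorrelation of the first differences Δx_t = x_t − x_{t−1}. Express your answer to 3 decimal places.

First differences Δx: -4.1, 3.8, -2.9, 3.7, -3.0, 1.8, -2.7, 1.5, -1.8, 3.1
Mean of differences = -0.0600
Numerator Σ(Δx_t−Δx̄)(Δx_{t+1}−Δx̄) = -70.9996
Denominator Σ(Δx_t−Δx̄)² = 87.9440
r_1(Δx) = -70.9996 / 87.9440 = -0.807

-0.807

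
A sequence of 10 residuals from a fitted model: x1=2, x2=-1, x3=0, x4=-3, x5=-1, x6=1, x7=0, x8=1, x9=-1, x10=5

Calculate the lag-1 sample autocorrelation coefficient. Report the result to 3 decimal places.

Mean x̄ = (2 − 1 + 0 − 3 − 1 + 1 + 0 + 1 − 1 + 5)/10 = 0.3000
Numerator Σ_{t=1}^{9}(x_t−x̄)(x_{t+1}−x̄) = -4.8900
Denominator Σ(x_t−x̄)² = 42.1000
r_1 = -4.8900 / 42.1000 = -0.116

-0.116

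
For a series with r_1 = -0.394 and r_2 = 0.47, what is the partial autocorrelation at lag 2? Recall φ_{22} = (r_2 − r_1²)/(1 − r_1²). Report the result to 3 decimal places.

φ_{22} = (r_2 − r_1²) / (1 − r_1²)
r_1² = (-0.394)² = 0.155236
Numerator = 0.47 − 0.1552 = 0.3148; denominator = 1 − 0.1552 = 0.8448
φ_{22} = 0.3148 / 0.8448 = 0.373

0.373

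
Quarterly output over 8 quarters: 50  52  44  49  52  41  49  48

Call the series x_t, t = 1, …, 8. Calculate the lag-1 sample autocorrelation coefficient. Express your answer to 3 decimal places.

Mean x̄ = (50 + 52 + 44 + 49 + 52 + 41 + 49 + 48)/8 = 48.1250
Numerator Σ_{t=1}^{7}(x_t−x̄)(x_{t+1}−x̄) = -42.8906
Denominator Σ(x_t−x̄)² = 102.8750
r_1 = -42.8906 / 102.8750 = -0.417

-0.417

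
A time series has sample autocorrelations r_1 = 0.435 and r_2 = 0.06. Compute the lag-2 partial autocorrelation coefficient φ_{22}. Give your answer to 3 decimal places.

-0.159

φ_{22} = (r_2 − r_1²) / (1 − r_1²)
r_1² = (0.435)² = 0.189225
Numerator = 0.06 − 0.1892 = -0.1292; denominator = 1 − 0.1892 = 0.8108
φ_{22} = -0.1292 / 0.8108 = -0.159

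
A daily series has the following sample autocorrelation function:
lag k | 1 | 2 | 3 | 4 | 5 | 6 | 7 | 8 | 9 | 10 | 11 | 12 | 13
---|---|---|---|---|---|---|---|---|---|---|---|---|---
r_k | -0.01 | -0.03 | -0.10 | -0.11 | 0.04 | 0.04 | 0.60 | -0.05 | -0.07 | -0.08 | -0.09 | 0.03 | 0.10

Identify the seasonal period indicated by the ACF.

The largest autocorrelation is r_7 = 0.60; the remaining lags stay at or below 0.10.
The dominant spike at lag 7 indicates a seasonal period of 7.

7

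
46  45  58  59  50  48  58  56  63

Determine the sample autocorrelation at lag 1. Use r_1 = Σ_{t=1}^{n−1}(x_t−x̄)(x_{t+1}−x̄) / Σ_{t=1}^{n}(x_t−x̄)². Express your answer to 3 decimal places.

0.179

Mean x̄ = (46 + 45 + 58 + 59 + 50 + 48 + 58 + 56 + 63)/9 = 53.6667
Numerator Σ_{t=1}^{8}(x_t−x̄)(x_{t+1}−x̄) = 60.5556
Denominator Σ(x_t−x̄)² = 338.0000
r_1 = 60.5556 / 338.0000 = 0.179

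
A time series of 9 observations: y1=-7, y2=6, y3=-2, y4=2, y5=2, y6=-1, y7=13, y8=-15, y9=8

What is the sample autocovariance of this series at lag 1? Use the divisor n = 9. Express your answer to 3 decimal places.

-43.086

Mean ȳ = (-7 + 6 − 2 + 2 + 2 − 1 + 13 − 15 + 8)/9 = 0.6667
Σ_{t=1}^{8}(y_t−ȳ)(y_{t+1}−ȳ) = -387.7778
γ_1 = -387.7778 / 9 = -43.086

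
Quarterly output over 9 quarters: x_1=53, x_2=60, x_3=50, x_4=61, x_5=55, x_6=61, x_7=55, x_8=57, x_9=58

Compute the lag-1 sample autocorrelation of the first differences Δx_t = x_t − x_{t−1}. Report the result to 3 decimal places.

First differences Δx: 7, -10, 11, -6, 6, -6, 2, 1
Mean of differences = 0.6250
Numerator Σ(Δx_t−Δx̄)(Δx_{t+1}−Δx̄) = -326.5156
Denominator Σ(Δx_t−Δx̄)² = 379.8750
r_1(Δx) = -326.5156 / 379.8750 = -0.860

-0.860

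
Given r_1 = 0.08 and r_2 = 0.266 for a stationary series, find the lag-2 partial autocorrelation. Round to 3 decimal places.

0.261

φ_{22} = (r_2 − r_1²) / (1 − r_1²)
r_1² = (0.08)² = 0.0064
Numerator = 0.266 − 0.0064 = 0.2596; denominator = 1 − 0.0064 = 0.9936
φ_{22} = 0.2596 / 0.9936 = 0.261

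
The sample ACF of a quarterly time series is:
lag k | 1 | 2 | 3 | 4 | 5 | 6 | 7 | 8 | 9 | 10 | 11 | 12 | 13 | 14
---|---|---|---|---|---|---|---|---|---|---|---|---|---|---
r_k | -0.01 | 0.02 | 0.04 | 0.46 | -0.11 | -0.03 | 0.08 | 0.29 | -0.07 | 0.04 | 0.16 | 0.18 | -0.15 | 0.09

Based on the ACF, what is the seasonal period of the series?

4

The largest autocorrelation is r_4 = 0.46, with weaker echoes at lags 8 (0.29) and 12 (0.18); the remaining lags stay at or below 0.16.
The dominant spike at lag 4 indicates a seasonal period of 4.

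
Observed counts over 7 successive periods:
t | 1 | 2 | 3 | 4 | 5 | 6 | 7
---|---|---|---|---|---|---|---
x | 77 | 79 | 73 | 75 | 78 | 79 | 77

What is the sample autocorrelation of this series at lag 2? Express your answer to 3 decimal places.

Mean x̄ = (77 + 79 + 73 + 75 + 78 + 79 + 77)/7 = 76.8571
Deviations from mean: 0.1429, 2.1429, -3.8571, -1.8571, 1.1429, 2.1429, 0.1429
Σ(x_t−x̄)(x_{t+2}−x̄) = (-0.5510) + (-3.9796) + (-4.4082) + (-3.9796) + (0.1633) = -12.7551
Denominator Σ(x_t−x̄)² = 28.8571
r_2 = -12.7551 / 28.8571 = -0.442

-0.442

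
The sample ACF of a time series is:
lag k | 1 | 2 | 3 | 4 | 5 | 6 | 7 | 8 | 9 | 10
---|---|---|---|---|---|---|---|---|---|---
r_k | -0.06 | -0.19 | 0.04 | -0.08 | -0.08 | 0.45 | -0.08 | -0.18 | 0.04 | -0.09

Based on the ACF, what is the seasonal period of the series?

The largest autocorrelation is r_6 = 0.45; the remaining lags stay at or below 0.04.
The dominant spike at lag 6 indicates a seasonal period of 6.

6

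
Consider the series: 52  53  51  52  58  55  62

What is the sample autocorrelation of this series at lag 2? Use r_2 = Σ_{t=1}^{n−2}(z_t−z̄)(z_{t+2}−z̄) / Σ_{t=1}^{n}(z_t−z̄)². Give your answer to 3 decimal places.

0.269

Mean z̄ = (52 + 53 + 51 + 52 + 58 + 55 + 62)/7 = 54.7143
Deviations from mean: -2.7143, -1.7143, -3.7143, -2.7143, 3.2857, 0.2857, 7.2857
Numerator Σ_{t=1}^{5}(z_t−z̄)(z_{t+2}−z̄) = 25.6939
Denominator Σ(z_t−z̄)² = 95.4286
r_2 = 25.6939 / 95.4286 = 0.269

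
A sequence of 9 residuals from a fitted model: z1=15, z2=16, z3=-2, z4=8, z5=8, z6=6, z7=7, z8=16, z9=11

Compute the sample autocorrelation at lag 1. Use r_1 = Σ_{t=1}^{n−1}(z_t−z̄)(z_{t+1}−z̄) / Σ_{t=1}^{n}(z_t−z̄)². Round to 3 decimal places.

-0.046

Mean z̄ = (15 + 16 − 2 + 8 + 8 + 6 + 7 + 16 + 11)/9 = 9.4444
Numerator Σ_{t=1}^{8}(z_t−z̄)(z_{t+1}−z̄) = -12.4198
Denominator Σ(z_t−z̄)² = 272.2222
r_1 = -12.4198 / 272.2222 = -0.046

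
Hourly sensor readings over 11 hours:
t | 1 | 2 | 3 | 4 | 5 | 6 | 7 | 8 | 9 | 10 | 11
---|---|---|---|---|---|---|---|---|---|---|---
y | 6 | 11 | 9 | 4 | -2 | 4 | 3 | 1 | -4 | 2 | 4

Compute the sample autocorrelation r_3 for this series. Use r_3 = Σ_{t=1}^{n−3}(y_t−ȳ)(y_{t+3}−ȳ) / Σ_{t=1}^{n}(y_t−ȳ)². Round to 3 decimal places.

Mean ȳ = (6 + 11 + 9 + 4 − 2 + 4 + 3 + 1 − 4 + 2 + 4)/11 = 3.4545
Numerator Σ_{t=1}^{8}(y_t−ȳ)(y_{t+3}−ȳ) = -28.3471
Denominator Σ(y_t−ȳ)² = 188.7273
r_3 = -28.3471 / 188.7273 = -0.150

-0.150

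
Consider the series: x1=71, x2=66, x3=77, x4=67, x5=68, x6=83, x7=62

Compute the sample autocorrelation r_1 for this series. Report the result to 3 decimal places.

Mean x̄ = (71 + 66 + 77 + 67 + 68 + 83 + 62)/7 = 70.5714
Deviations from mean: 0.4286, -4.5714, 6.4286, -3.5714, -2.5714, 12.4286, -8.5714
Σ(x_t−x̄)(x_{t+1}−x̄) = (-1.9592) + (-29.3878) + (-22.9592) + (9.1837) + (-31.9592) + (-106.5306) = -183.6122
Denominator Σ(x_t−x̄)² = 309.7143
r_1 = -183.6122 / 309.7143 = -0.593

-0.593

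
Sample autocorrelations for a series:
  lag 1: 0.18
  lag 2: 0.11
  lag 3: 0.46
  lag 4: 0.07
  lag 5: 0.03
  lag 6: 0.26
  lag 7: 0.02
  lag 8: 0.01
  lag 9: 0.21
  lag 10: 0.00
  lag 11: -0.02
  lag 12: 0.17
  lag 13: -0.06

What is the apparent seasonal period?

The largest autocorrelation is r_3 = 0.46, with weaker echoes at lags 6 (0.26) and 9 (0.21); the remaining lags stay at or below 0.18.
The dominant spike at lag 3 indicates a seasonal period of 3.

3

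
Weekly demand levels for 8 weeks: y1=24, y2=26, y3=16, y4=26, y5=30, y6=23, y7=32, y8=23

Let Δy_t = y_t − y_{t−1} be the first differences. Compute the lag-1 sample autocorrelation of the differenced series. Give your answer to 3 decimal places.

First differences Δy: 2, -10, 10, 4, -7, 9, -9
Mean of differences = -0.1429
Numerator Σ(Δy_t−Δȳ)(Δy_{t+1}−Δȳ) = -251.1633
Denominator Σ(Δy_t−Δȳ)² = 430.8571
r_1(Δy) = -251.1633 / 430.8571 = -0.583

-0.583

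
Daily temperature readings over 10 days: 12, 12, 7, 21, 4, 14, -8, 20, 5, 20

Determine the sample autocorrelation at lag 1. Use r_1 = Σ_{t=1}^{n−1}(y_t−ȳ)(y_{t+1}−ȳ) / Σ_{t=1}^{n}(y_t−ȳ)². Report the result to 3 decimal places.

-0.646

Mean ȳ = (12 + 12 + 7 + 21 + 4 + 14 − 8 + 20 + 5 + 20)/10 = 10.7000
Numerator Σ_{t=1}^{9}(y_t−ȳ)(y_{t+1}−ȳ) = -473.9900
Denominator Σ(y_t−ȳ)² = 734.1000
r_1 = -473.9900 / 734.1000 = -0.646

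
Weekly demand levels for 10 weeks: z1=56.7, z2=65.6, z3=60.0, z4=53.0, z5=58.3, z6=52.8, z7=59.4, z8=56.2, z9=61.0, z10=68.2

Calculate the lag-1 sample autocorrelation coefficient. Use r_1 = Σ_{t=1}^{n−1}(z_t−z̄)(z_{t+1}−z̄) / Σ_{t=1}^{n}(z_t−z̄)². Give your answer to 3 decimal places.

Mean z̄ = (56.7 + 65.6 + 60.0 + 53.0 + 58.3 + 52.8 + 59.4 + 56.2 + 61.0 + 68.2)/10 = 59.1200
Numerator Σ_{t=1}^{9}(z_t−z̄)(z_{t+1}−z̄) = 3.8296
Denominator Σ(z_t−z̄)² = 221.2760
r_1 = 3.8296 / 221.2760 = 0.017

0.017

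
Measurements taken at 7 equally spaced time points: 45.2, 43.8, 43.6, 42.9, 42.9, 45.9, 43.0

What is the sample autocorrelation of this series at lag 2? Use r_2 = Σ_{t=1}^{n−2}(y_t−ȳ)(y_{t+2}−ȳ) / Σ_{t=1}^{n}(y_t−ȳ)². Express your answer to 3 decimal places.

Mean ȳ = (45.2 + 43.8 + 43.6 + 42.9 + 42.9 + 45.9 + 43.0)/7 = 43.9000
Deviations from mean: 1.3000, -0.1000, -0.3000, -1.0000, -1.0000, 2.0000, -0.9000
Σ(y_t−ȳ)(y_{t+2}−ȳ) = (-0.3900) + (0.1000) + (0.3000) + (-2.0000) + (0.9000) = -1.0900
Denominator Σ(y_t−ȳ)² = 8.6000
r_2 = -1.0900 / 8.6000 = -0.127

-0.127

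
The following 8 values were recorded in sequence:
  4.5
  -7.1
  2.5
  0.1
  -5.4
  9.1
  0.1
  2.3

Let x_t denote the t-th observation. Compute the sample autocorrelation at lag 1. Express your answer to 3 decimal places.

-0.517

Mean x̄ = (4.5 − 7.1 + 2.5 + 0.1 − 5.4 + 9.1 + 0.1 + 2.3)/8 = 0.7625
Deviations from mean: 3.7375, -7.8625, 1.7375, -0.6625, -6.1625, 8.3375, -0.6625, 1.5375
Numerator Σ_{t=1}^{7}(x_t−x̄)(x_{t+1}−x̄) = -98.0377
Denominator Σ(x_t−x̄)² = 189.5388
r_1 = -98.0377 / 189.5388 = -0.517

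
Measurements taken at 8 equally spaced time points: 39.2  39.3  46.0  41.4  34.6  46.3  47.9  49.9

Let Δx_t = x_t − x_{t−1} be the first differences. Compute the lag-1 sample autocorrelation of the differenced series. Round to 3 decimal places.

-0.301

First differences Δx: 0.1, 6.7, -4.6, -6.8, 11.7, 1.6, 2.0
Mean of differences = 1.5286
Numerator Σ(Δx_t−Δx̄)(Δx_{t+1}−Δx̄) = -71.9922
Denominator Σ(Δx_t−Δx̄)² = 239.3943
r_1(Δx) = -71.9922 / 239.3943 = -0.301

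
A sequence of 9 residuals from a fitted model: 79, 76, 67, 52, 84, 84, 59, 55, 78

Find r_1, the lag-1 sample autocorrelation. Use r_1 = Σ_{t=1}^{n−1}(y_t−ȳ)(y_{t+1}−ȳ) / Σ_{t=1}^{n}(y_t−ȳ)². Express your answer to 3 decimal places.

Mean ȳ = (79 + 76 + 67 + 52 + 84 + 84 + 59 + 55 + 78)/9 = 70.4444
Numerator Σ_{t=1}^{8}(y_t−ȳ)(y_{t+1}−ȳ) = -69.4198
Denominator Σ(y_t−ȳ)² = 1250.2222
r_1 = -69.4198 / 1250.2222 = -0.056

-0.056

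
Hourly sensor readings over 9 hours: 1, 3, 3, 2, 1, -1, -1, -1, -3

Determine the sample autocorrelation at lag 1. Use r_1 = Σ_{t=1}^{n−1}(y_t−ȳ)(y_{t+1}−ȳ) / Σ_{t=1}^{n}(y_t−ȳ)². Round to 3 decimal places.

Mean ȳ = (1 + 3 + 3 + 2 + 1 − 1 − 1 − 1 − 3)/9 = 0.4444
Numerator Σ_{t=1}^{8}(y_t−ȳ)(y_{t+1}−ȳ) = 21.1358
Denominator Σ(y_t−ȳ)² = 34.2222
r_1 = 21.1358 / 34.2222 = 0.618

0.618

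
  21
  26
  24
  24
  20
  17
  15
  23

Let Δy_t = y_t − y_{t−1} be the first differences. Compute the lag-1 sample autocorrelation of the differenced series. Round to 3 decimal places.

First differences Δy: 5, -2, 0, -4, -3, -2, 8
Mean of differences = 0.2857
Numerator Σ(Δy_t−Δȳ)(Δy_{t+1}−Δȳ) = -4.9388
Denominator Σ(Δy_t−Δȳ)² = 121.4286
r_1(Δy) = -4.9388 / 121.4286 = -0.041

-0.041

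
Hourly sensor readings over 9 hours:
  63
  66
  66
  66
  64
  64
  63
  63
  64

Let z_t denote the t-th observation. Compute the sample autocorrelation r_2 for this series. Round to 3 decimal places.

0.056

Mean z̄ = (63 + 66 + 66 + 66 + 64 + 64 + 63 + 63 + 64)/9 = 64.3333
Σ(z_t−z̄)(z_{t+2}−z̄) = (-2.2222) + (2.7778) + (-0.5556) + (-0.5556) + (0.4444) + (0.4444) + (0.4444) = 0.7778
Denominator Σ(z_t−z̄)² = 14.0000
r_2 = 0.7778 / 14.0000 = 0.056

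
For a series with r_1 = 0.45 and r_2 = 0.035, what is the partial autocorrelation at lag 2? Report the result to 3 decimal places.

-0.210

φ_{22} = (r_2 − r_1²) / (1 − r_1²)
r_1² = (0.45)² = 0.2025
Numerator = 0.035 − 0.2025 = -0.1675; denominator = 1 − 0.2025 = 0.7975
φ_{22} = -0.1675 / 0.7975 = -0.210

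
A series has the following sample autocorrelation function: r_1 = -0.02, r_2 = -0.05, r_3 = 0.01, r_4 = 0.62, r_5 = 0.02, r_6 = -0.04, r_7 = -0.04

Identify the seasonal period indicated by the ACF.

4

The largest autocorrelation is r_4 = 0.62; the remaining lags stay at or below 0.02.
The dominant spike at lag 4 indicates a seasonal period of 4.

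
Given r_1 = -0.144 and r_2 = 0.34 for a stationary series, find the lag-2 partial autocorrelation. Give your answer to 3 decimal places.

0.326

φ_{22} = (r_2 − r_1²) / (1 − r_1²)
r_1² = (-0.144)² = 0.020736
Numerator = 0.34 − 0.0207 = 0.3193; denominator = 1 − 0.0207 = 0.9793
φ_{22} = 0.3193 / 0.9793 = 0.326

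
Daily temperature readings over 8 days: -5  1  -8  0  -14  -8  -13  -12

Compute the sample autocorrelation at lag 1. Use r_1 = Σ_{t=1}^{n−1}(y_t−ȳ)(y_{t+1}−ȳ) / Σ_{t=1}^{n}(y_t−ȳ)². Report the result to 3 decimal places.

-0.023

Mean ȳ = (-5 + 1 − 8 + 0 − 14 − 8 − 13 − 12)/8 = -7.3750
Deviations from mean: 2.3750, 8.3750, -0.6250, 7.3750, -6.6250, -0.6250, -5.6250, -4.6250
Σ(y_t−ȳ)(y_{t+1}−ȳ) = (19.8906) + (-5.2344) + (-4.6094) + (-48.8594) + (4.1406) + (3.5156) + (26.0156) = -5.1406
Denominator Σ(y_t−ȳ)² = 227.8750
r_1 = -5.1406 / 227.8750 = -0.023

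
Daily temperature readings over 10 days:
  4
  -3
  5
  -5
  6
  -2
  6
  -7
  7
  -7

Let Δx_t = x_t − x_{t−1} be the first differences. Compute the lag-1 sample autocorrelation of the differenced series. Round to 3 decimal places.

First differences Δx: -7, 8, -10, 11, -8, 8, -13, 14, -14
Mean of differences = -1.2222
Numerator Σ(Δx_t−Δx̄)(Δx_{t+1}−Δx̄) = -869.2716
Denominator Σ(Δx_t−Δx̄)² = 1009.5556
r_1(Δx) = -869.2716 / 1009.5556 = -0.861

-0.861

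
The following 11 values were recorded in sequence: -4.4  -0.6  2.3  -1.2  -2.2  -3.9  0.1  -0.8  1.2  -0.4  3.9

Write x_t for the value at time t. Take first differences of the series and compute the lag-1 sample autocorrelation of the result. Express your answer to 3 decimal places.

First differences Δx: 3.8, 2.9, -3.5, -1.0, -1.7, 4.0, -0.9, 2.0, -1.6, 4.3
Mean of differences = 0.8300
Numerator Σ(Δx_t−Δx̄)(Δx_{t+1}−Δx̄) = -17.0649
Denominator Σ(Δx_t−Δx̄)² = 73.9610
r_1(Δx) = -17.0649 / 73.9610 = -0.231

-0.231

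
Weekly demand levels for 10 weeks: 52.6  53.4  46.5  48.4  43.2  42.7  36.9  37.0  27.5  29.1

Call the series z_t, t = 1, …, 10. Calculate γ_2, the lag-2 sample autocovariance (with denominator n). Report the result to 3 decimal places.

Mean z̄ = (52.6 + 53.4 + 46.5 + 48.4 + 43.2 + 42.7 + 36.9 + 37.0 + 27.5 + 29.1)/10 = 41.7300
Σ_{t=1}^{8}(z_t−z̄)(z_{t+2}−z̄) = 259.9532
γ_2 = 259.9532 / 10 = 25.995

25.995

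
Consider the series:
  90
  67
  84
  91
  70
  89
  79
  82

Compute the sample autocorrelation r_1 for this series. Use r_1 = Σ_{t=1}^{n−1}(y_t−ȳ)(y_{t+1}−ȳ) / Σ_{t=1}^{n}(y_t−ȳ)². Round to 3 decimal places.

Mean ȳ = (90 + 67 + 84 + 91 + 70 + 89 + 79 + 82)/8 = 81.5000
Deviations from mean: 8.5000, -14.5000, 2.5000, 9.5000, -11.5000, 7.5000, -2.5000, 0.5000
Σ(y_t−ȳ)(y_{t+1}−ȳ) = (-123.2500) + (-36.2500) + (23.7500) + (-109.2500) + (-86.2500) + (-18.7500) + (-1.2500) = -351.2500
Denominator Σ(y_t−ȳ)² = 574.0000
r_1 = -351.2500 / 574.0000 = -0.612

-0.612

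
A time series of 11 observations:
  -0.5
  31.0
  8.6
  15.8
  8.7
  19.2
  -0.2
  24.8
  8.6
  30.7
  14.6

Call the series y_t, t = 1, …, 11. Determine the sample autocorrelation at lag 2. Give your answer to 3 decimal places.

Mean ȳ = (-0.5 + 31.0 + 8.6 + 15.8 + 8.7 + 19.2 − 0.2 + 24.8 + 8.6 + 30.7 + 14.6)/11 = 14.6636
Numerator Σ_{t=1}^{9}(y_t−ȳ)(y_{t+2}−ȳ) = 539.5146
Denominator Σ(y_t−ȳ)² = 1208.6255
r_2 = 539.5146 / 1208.6255 = 0.446

0.446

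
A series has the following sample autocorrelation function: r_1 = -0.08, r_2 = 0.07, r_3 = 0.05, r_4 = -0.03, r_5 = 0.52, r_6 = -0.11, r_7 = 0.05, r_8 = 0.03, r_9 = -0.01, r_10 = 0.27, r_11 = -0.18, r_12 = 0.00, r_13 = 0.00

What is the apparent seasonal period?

The largest autocorrelation is r_5 = 0.52, with a weaker echo at lag 10 (0.27); the remaining lags stay at or below 0.07.
The dominant spike at lag 5 indicates a seasonal period of 5.

5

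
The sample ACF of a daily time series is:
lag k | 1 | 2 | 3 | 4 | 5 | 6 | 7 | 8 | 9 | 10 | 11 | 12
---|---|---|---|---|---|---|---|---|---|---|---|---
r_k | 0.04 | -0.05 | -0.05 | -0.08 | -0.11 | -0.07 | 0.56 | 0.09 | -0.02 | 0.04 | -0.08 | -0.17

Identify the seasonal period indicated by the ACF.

The largest autocorrelation is r_7 = 0.56; the remaining lags stay at or below 0.09.
The dominant spike at lag 7 indicates a seasonal period of 7.

7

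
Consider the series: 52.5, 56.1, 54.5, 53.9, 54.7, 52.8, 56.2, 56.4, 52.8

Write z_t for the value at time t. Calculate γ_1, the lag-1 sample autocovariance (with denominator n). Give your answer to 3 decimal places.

-0.705

Mean z̄ = (52.5 + 56.1 + 54.5 + 53.9 + 54.7 + 52.8 + 56.2 + 56.4 + 52.8)/9 = 54.4333
Σ_{t=1}^{8}(z_t−z̄)(z_{t+1}−z̄) = -6.3478
γ_1 = -6.3478 / 9 = -0.705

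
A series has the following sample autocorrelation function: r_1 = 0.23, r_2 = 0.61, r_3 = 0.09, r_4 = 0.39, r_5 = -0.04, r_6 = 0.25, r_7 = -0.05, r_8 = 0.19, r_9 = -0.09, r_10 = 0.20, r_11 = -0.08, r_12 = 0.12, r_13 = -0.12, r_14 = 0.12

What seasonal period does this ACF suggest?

2

The largest autocorrelation is r_2 = 0.61, with weaker echoes at lags 4 (0.39) and 6 (0.25); the remaining lags stay at or below 0.23.
The dominant spike at lag 2 indicates a seasonal period of 2.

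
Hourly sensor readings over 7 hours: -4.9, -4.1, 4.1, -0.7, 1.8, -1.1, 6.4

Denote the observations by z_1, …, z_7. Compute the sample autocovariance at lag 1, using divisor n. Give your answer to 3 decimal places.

-1.417

Mean z̄ = (-4.9 − 4.1 + 4.1 − 0.7 + 1.8 − 1.1 + 6.4)/7 = 0.2143
Σ_{t=1}^{6}(z_t−z̄)(z_{t+1}−z̄) = -9.9159
γ_1 = -9.9159 / 7 = -1.417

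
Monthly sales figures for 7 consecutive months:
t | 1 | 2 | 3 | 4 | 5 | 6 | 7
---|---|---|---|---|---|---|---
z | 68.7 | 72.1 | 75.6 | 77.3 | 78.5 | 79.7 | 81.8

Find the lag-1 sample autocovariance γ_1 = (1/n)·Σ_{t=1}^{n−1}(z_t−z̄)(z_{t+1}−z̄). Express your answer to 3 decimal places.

8.948

Mean z̄ = (68.7 + 72.1 + 75.6 + 77.3 + 78.5 + 79.7 + 81.8)/7 = 76.2429
Deviations: -7.5429, -4.1429, -0.6429, 1.0571, 2.2571, 3.4571, 5.5571
Σ_{t=1}^{6}(z_t−z̄)(z_{t+1}−z̄) = 62.6339
γ_1 = 62.6339 / 7 = 8.948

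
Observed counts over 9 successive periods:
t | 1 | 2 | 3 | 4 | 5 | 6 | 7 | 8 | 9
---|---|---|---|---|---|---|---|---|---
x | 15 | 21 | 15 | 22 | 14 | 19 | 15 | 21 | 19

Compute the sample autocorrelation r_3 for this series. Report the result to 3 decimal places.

Mean x̄ = (15 + 21 + 15 + 22 + 14 + 19 + 15 + 21 + 19)/9 = 17.8889
Numerator Σ_{t=1}^{6}(x_t−x̄)(x_{t+3}−x̄) = -49.9259
Denominator Σ(x_t−x̄)² = 78.8889
r_3 = -49.9259 / 78.8889 = -0.633

-0.633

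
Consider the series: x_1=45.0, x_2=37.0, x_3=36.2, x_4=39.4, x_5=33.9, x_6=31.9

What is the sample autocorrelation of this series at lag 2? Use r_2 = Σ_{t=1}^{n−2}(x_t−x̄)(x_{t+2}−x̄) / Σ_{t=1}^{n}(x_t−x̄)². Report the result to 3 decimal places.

-0.157

Mean x̄ = (45.0 + 37.0 + 36.2 + 39.4 + 33.9 + 31.9)/6 = 37.2333
Deviations from mean: 7.7667, -0.2333, -1.0333, 2.1667, -3.3333, -5.3333
Numerator Σ_{t=1}^{4}(x_t−x̄)(x_{t+2}−x̄) = -16.6422
Denominator Σ(x_t−x̄)² = 105.6933
r_2 = -16.6422 / 105.6933 = -0.157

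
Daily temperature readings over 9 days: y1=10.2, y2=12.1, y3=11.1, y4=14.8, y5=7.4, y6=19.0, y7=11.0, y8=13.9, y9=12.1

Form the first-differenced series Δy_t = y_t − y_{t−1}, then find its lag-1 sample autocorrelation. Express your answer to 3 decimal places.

First differences Δy: 1.9, -1.0, 3.7, -7.4, 11.6, -8.0, 2.9, -1.8
Mean of differences = 0.2375
Numerator Σ(Δy_t−Δȳ)(Δy_{t+1}−Δȳ) = -240.5239
Denominator Σ(Δy_t−Δȳ)² = 282.8188
r_1(Δy) = -240.5239 / 282.8188 = -0.850

-0.850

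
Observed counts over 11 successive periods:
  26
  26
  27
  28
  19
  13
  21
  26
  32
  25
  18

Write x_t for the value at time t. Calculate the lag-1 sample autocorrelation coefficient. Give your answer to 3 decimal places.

Mean x̄ = (26 + 26 + 27 + 28 + 19 + 13 + 21 + 26 + 32 + 25 + 18)/11 = 23.7273
Numerator Σ_{t=1}^{10}(x_t−x̄)(x_{t+1}−x̄) = 102.1983
Denominator Σ(x_t−x̄)² = 292.1818
r_1 = 102.1983 / 292.1818 = 0.350

0.350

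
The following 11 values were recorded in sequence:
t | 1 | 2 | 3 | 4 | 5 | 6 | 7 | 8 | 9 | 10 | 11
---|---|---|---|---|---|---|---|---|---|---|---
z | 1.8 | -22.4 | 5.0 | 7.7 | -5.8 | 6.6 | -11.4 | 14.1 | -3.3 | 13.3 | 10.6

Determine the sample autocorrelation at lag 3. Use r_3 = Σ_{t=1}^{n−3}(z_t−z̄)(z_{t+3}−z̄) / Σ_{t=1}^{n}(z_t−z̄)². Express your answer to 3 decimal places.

-0.031

Mean z̄ = (1.8 − 22.4 + 5.0 + 7.7 − 5.8 + 6.6 − 11.4 + 14.1 − 3.3 + 13.3 + 10.6)/11 = 1.4727
Numerator Σ_{t=1}^{8}(z_t−z̄)(z_{t+3}−z̄) = -39.7213
Denominator Σ(z_t−z̄)² = 1271.5418
r_3 = -39.7213 / 1271.5418 = -0.031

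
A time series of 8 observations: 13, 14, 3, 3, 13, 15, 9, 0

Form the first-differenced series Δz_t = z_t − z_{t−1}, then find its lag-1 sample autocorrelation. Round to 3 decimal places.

0.120

First differences Δz: 1, -11, 0, 10, 2, -6, -9
Mean of differences = -1.8571
Numerator Σ(Δz_t−Δz̄)(Δz_{t+1}−Δz̄) = 38.2653
Denominator Σ(Δz_t−Δz̄)² = 318.8571
r_1(Δz) = 38.2653 / 318.8571 = 0.120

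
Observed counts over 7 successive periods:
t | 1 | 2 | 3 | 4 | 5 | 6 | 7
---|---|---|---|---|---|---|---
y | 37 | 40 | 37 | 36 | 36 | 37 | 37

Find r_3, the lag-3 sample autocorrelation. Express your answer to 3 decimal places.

Mean ȳ = (37 + 40 + 37 + 36 + 36 + 37 + 37)/7 = 37.1429
Σ(y_t−ȳ)(y_{t+3}−ȳ) = (0.1633) + (-3.2653) + (0.0204) + (0.1633) = -2.9184
Denominator Σ(y_t−ȳ)² = 10.8571
r_3 = -2.9184 / 10.8571 = -0.269

-0.269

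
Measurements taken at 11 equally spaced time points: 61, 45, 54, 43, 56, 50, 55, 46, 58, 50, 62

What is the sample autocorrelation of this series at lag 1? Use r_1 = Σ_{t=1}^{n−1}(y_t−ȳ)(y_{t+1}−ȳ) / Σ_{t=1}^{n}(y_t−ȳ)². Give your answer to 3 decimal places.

-0.540

Mean ȳ = (61 + 45 + 54 + 43 + 56 + 50 + 55 + 46 + 58 + 50 + 62)/11 = 52.7273
Numerator Σ_{t=1}^{10}(y_t−ȳ)(y_{t+1}−ȳ) = -223.5289
Denominator Σ(y_t−ȳ)² = 414.1818
r_1 = -223.5289 / 414.1818 = -0.540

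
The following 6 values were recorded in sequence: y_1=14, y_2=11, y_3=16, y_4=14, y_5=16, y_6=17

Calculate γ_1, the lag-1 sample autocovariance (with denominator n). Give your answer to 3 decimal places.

Mean ȳ = (14 + 11 + 16 + 14 + 16 + 17)/6 = 14.6667
Σ_{t=1}^{5}(y_t−ȳ)(y_{t+1}−ȳ) = -1.1111
γ_1 = -1.1111 / 6 = -0.185

-0.185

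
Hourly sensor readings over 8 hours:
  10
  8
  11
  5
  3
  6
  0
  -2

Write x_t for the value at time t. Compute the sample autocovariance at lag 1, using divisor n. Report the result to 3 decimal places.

7.576

Mean x̄ = (10 + 8 + 11 + 5 + 3 + 6 + 0 − 2)/8 = 5.1250
Σ_{t=1}^{7}(x_t−x̄)(x_{t+1}−x̄) = 60.6094
γ_1 = 60.6094 / 8 = 7.576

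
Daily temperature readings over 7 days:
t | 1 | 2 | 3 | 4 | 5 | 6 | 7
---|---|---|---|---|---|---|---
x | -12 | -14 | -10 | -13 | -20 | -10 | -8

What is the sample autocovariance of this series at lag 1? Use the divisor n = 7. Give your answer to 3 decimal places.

Mean x̄ = (-12 − 14 − 10 − 13 − 20 − 10 − 8)/7 = -12.4286
Deviations: 0.4286, -1.5714, 2.4286, -0.5714, -7.5714, 2.4286, 4.4286
Σ_{t=1}^{6}(x_t−x̄)(x_{t+1}−x̄) = -9.1837
γ_1 = -9.1837 / 7 = -1.312

-1.312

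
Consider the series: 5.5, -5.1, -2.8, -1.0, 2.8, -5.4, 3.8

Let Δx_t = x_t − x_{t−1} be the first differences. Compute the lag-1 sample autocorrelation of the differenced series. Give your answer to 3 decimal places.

First differences Δx: -10.6, 2.3, 1.8, 3.8, -8.2, 9.2
Mean of differences = -0.2833
Numerator Σ(Δx_t−Δx̄)(Δx_{t+1}−Δx̄) = -120.1653
Denominator Σ(Δx_t−Δx̄)² = 286.7283
r_1(Δx) = -120.1653 / 286.7283 = -0.419

-0.419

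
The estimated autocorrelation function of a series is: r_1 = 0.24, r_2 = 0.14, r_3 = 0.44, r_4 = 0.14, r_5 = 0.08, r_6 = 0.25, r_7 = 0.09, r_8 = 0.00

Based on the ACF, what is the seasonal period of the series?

The largest autocorrelation is r_3 = 0.44, with a weaker echo at lag 6 (0.25); the remaining lags stay at or below 0.24. The elevated value at lag 1 (0.24), dropping to 0.14 at lag 2, reflects decaying short-term dependence rather than seasonality.
The dominant spike at lag 3 indicates a seasonal period of 3.

3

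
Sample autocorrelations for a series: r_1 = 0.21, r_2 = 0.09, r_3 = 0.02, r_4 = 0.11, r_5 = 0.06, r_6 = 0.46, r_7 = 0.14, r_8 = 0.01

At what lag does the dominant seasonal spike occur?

6

The largest autocorrelation is r_6 = 0.46; the remaining lags stay at or below 0.21. The elevated value at lag 1 (0.21), dropping to 0.09 at lag 2, reflects decaying short-term dependence rather than seasonality.
The dominant spike at lag 6 indicates a seasonal period of 6.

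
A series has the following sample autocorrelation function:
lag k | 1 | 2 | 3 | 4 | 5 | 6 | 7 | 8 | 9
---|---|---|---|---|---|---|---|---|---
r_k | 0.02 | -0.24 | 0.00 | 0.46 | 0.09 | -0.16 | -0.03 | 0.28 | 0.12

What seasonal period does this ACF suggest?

4

The largest autocorrelation is r_4 = 0.46, with a weaker echo at lag 8 (0.28); the remaining lags stay at or below 0.12.
The dominant spike at lag 4 indicates a seasonal period of 4.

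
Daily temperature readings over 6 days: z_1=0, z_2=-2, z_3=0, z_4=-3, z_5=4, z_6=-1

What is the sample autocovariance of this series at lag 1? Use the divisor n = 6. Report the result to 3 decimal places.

Mean z̄ = (0 − 2 + 0 − 3 + 4 − 1)/6 = -0.3333
Σ_{t=1}^{5}(z_t−z̄)(z_{t+1}−z̄) = -16.4444
γ_1 = -16.4444 / 6 = -2.741

-2.741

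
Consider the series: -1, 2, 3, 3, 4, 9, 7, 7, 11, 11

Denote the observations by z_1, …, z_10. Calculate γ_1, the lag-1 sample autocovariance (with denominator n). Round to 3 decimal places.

Mean z̄ = (-1 + 2 + 3 + 3 + 4 + 9 + 7 + 7 + 11 + 11)/10 = 5.6000
Σ_{t=1}^{9}(z_t−z̄)(z_{t+1}−z̄) = 82.0400
γ_1 = 82.0400 / 10 = 8.204

8.204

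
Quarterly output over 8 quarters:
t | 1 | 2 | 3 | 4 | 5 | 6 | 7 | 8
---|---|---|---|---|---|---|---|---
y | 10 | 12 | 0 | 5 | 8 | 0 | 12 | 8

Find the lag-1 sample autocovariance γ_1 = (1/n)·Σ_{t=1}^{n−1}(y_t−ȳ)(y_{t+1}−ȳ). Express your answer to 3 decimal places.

-5.705

Mean ȳ = (10 + 12 + 0 + 5 + 8 + 0 + 12 + 8)/8 = 6.8750
Σ_{t=1}^{7}(y_t−ȳ)(y_{t+1}−ȳ) = -45.6406
γ_1 = -45.6406 / 8 = -5.705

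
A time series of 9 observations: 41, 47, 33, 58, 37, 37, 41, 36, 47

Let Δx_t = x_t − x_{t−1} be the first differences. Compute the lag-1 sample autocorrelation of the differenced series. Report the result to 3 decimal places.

First differences Δx: 6, -14, 25, -21, 0, 4, -5, 11
Mean of differences = 0.7500
Numerator Σ(Δx_t−Δx̄)(Δx_{t+1}−Δx̄) = -1026.3125
Denominator Σ(Δx_t−Δx̄)² = 1455.5000
r_1(Δx) = -1026.3125 / 1455.5000 = -0.705

-0.705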